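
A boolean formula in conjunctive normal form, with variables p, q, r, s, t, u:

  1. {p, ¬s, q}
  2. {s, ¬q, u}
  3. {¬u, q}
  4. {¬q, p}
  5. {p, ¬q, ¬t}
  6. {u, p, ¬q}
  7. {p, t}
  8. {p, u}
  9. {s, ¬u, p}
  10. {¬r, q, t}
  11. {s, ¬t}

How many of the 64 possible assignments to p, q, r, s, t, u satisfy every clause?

14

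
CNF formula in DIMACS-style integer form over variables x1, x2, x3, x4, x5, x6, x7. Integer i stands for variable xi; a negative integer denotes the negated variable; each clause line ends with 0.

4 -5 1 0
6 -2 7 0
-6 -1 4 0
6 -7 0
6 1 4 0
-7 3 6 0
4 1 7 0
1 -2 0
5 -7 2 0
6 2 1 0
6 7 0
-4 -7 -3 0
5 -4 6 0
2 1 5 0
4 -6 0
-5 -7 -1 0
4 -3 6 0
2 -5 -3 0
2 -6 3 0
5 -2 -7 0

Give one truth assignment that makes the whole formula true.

x1=True, x2=True, x3=False, x4=True, x5=False, x6=True, x7=False

Check each clause:
  1. {x4, x1, ¬x5} — x1 is true.
  2. {x6, ¬x2, x7} — x6 is true.
  3. {¬x1, x4, ¬x6} — x4 is true.
  4. {x6, ¬x7} — ¬x7 is true.
  5. {x4, x6, x1} — x1 is true.
  6. {¬x7, x6, x3} — ¬x7 is true.
  7. {x7, x4, x1} — x1 is true.
  8. {¬x2, x1} — x1 is true.
  9. {x5, ¬x7, x2} — ¬x7 is true.
  10. {x1, x6, x2} — x1 is true.
  11. {x7, x6} — x6 is true.
  12. {¬x3, ¬x7, ¬x4} — ¬x7 is true.
  13. {x6, x5, ¬x4} — x6 is true.
  14. {x5, x2, x1} — x1 is true.
  15. {¬x6, x4} — x4 is true.
  16. {¬x7, ¬x5, ¬x1} — ¬x7 is true.
  17. {x6, x4, ¬x3} — x4 is true.
  18. {x2, ¬x5, ¬x3} — x2 is true.
  19. {x3, x2, ¬x6} — x2 is true.
  20. {x5, ¬x7, ¬x2} — ¬x7 is true.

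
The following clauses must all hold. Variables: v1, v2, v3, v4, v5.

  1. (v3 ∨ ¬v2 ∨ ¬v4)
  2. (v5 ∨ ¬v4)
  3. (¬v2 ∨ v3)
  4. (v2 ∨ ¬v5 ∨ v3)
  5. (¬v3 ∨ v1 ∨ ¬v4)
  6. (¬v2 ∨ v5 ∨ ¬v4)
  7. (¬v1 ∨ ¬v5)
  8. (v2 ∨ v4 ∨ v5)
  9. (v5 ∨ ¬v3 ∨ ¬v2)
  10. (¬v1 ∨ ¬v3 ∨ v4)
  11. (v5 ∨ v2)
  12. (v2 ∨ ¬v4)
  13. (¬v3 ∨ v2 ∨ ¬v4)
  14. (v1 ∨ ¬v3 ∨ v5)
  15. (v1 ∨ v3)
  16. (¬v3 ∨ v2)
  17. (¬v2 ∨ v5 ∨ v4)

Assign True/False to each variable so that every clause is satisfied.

Try v1 = False.
  then v3 is forced to True.
  then v4 is forced to False.
  then v5 is forced to True.
  then v2 is forced to True.
Every clause has at least one true literal under this assignment.

v1=False  v2=True  v3=True  v4=False  v5=True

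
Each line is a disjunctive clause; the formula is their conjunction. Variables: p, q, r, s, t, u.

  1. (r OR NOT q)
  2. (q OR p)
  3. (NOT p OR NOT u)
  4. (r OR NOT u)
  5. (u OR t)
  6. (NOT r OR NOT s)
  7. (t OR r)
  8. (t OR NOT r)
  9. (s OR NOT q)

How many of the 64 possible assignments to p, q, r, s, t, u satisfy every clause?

Satisfying assignments:
  p=1 q=0 r=0 s=0 t=1 u=0
  p=1 q=0 r=0 s=1 t=1 u=0
  p=1 q=0 r=1 s=0 t=1 u=0
Count: 3.

3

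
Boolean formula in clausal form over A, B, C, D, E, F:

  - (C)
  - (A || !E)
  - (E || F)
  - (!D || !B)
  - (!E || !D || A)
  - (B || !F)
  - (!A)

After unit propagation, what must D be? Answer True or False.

Unit clause (C) sets C = True.
(!A) stands alone — A = False.
(A || !E): since A = False, the clause reduces to (!E). E = False.
From (E || F) and E = False: F = True.
(B || !F) with F = True leaves only B, so B = True.
(!D || !B): since B = True, the clause reduces to (!D). D = False.

False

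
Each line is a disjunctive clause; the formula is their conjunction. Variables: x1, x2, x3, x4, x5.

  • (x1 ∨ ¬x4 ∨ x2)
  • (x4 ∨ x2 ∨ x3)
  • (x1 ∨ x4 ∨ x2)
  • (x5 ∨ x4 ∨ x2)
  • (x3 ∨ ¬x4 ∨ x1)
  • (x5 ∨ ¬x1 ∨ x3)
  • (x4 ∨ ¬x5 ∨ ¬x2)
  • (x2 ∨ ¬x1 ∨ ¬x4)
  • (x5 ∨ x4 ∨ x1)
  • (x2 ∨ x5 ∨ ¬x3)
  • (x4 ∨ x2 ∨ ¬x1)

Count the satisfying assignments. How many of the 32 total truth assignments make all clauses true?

6

The models are:
  x1=F x2=T x3=T x4=T x5=F
  x1=F x2=T x3=T x4=T x5=T
  x1=T x2=T x3=F x4=T x5=T
  x1=T x2=T x3=T x4=F x5=F
  x1=T x2=T x3=T x4=T x5=F
  x1=T x2=T x3=T x4=T x5=T
That's 6 in total.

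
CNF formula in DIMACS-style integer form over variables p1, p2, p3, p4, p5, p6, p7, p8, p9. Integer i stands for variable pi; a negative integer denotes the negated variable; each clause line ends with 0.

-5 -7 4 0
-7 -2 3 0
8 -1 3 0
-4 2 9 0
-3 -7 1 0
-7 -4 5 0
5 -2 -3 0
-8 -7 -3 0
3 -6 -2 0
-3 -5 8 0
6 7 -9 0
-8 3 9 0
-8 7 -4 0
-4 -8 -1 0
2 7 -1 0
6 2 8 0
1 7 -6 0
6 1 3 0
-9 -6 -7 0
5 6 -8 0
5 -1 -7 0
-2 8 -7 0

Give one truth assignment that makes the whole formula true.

p1=False  p2=False  p3=True  p4=False  p5=True  p6=False  p7=False  p8=True  p9=False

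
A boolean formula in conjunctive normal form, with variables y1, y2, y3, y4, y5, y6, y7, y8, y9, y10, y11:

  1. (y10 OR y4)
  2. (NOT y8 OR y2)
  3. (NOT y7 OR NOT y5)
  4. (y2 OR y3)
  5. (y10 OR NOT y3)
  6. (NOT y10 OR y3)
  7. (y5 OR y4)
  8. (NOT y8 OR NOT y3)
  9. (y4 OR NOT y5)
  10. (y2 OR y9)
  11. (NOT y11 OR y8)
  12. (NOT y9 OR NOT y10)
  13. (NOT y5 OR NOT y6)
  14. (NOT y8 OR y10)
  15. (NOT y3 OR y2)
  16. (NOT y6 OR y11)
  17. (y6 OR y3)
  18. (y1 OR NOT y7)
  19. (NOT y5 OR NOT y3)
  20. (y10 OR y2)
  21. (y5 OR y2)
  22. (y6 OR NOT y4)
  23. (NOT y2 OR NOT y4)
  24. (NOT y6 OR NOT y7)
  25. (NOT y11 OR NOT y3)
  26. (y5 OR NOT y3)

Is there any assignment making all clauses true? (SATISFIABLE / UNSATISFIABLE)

y3 = True:
  propagation gives y10=True, y8=False, y11=False, y9=False; an empty clause results — contradiction.
y3 = False:
  propagation gives y2=True, y10=False, y4=True; an empty clause results — contradiction.
Every branch closes, so no satisfying assignment exists.

UNSATISFIABLE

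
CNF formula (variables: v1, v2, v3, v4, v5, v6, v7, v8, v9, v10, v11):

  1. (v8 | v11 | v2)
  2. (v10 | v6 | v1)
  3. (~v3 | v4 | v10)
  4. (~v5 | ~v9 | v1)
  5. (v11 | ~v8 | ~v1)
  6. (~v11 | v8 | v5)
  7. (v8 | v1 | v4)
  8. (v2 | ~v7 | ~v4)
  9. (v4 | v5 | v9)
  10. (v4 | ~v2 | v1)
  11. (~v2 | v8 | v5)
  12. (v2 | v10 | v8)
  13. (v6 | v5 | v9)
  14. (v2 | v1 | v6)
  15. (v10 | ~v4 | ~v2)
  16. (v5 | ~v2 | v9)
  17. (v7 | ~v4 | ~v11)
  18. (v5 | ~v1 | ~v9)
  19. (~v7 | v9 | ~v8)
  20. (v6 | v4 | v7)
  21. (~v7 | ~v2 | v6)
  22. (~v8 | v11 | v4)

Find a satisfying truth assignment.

v1=False  v2=False  v3=True  v4=False  v5=False  v6=True  v7=False  v8=True  v9=True  v10=True  v11=True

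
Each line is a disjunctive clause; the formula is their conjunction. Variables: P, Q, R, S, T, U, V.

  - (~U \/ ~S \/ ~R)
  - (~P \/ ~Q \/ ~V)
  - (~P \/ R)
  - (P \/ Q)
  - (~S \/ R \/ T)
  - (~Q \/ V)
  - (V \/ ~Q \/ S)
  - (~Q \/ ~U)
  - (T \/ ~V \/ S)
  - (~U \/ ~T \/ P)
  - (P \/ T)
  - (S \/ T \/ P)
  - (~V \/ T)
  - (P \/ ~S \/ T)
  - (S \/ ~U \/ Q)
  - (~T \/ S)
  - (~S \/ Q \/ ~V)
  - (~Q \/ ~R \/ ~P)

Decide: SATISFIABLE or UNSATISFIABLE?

SATISFIABLE

U occurs only negated in the remaining clauses — set U = False.
Try P = True.
  then R is forced to True.
  then Q is forced to False.
Branch on S: take S = True.
  then V is forced to False.
T is now unconstrained; take T = False.
Every clause has at least one true literal under this assignment.
So P = T, Q = F, R = T, S = T, T = F, U = F, V = F is a satisfying assignment.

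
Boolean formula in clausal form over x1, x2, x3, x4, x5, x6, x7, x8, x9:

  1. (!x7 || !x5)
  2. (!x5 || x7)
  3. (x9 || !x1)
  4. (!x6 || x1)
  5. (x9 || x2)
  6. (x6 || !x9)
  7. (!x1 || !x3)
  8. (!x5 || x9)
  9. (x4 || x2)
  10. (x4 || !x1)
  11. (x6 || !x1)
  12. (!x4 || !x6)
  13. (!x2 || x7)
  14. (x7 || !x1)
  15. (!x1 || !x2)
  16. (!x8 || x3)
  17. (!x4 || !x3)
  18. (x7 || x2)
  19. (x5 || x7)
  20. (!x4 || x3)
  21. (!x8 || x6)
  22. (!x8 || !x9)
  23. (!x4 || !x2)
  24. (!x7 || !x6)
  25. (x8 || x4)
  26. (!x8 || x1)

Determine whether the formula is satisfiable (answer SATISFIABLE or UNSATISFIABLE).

UNSATISFIABLE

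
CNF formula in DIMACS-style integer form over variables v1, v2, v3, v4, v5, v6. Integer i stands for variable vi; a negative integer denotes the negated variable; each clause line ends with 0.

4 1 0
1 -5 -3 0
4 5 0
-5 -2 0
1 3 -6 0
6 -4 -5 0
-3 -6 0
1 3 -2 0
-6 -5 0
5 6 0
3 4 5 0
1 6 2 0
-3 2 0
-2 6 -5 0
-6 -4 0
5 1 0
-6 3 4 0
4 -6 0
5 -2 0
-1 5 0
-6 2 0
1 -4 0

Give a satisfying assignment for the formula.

v1=T, v2=F, v3=F, v4=F, v5=T, v6=F

Branch on v1: take v1 = True.
  then v5 is forced to True.
  then v2 is forced to False.
  then v6 is forced to False.
  then v4 is forced to False.
  then v3 is forced to False.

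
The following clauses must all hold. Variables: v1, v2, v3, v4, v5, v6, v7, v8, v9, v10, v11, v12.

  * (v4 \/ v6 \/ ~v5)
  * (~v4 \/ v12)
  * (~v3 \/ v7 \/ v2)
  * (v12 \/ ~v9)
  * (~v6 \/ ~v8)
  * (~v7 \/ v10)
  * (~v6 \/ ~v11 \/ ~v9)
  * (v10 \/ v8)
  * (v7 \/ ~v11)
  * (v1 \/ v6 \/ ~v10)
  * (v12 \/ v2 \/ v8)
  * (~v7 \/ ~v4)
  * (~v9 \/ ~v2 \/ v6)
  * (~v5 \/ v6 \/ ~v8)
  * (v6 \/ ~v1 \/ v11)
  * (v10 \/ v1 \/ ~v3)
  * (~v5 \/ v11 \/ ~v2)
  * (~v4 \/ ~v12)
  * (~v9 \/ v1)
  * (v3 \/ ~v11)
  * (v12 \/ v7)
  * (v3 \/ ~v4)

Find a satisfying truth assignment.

v5 occurs only negated in the remaining clauses — set v5 = False.
v9 occurs only negated in the remaining clauses — set v9 = False.
Branch on v1: take v1 = True.
Try v2 = False.
Try v3 = False.
  then v11 is forced to False.
  then v6 is forced to True.
  then v8 is forced to False.
  then v10 is forced to True.
  then v12 is forced to True.
  then v4 is forced to False.
v7 is now unconstrained; take v7 = True.
Every clause has at least one true literal under this assignment.

v1=1  v2=0  v3=0  v4=0  v5=0  v6=1  v7=1  v8=0  v9=0  v10=1  v11=0  v12=1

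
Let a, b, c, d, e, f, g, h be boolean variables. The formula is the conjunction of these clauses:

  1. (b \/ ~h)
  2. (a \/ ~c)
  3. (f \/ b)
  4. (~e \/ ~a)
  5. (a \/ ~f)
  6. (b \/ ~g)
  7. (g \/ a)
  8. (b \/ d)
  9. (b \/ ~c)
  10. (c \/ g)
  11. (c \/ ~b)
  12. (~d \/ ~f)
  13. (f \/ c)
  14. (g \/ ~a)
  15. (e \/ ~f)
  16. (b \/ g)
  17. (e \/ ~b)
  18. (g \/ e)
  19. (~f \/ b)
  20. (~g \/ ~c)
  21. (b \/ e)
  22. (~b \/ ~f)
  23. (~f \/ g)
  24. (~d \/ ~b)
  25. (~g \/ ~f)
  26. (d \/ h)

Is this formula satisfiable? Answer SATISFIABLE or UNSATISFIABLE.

b = True:
  propagation gives c=True, a=True, e=False; an empty clause results — contradiction.
b = False:
  propagation gives h=False, f=True; an empty clause results — contradiction.
Every branch closes, so no satisfying assignment exists.

UNSATISFIABLE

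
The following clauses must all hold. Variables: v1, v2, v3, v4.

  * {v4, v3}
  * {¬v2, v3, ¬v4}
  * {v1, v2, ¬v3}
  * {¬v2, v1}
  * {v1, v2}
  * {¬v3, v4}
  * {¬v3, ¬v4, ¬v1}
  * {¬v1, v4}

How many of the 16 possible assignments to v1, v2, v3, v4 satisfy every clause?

The models are:
  v1=1 v2=0 v3=0 v4=1
Count: 1.

1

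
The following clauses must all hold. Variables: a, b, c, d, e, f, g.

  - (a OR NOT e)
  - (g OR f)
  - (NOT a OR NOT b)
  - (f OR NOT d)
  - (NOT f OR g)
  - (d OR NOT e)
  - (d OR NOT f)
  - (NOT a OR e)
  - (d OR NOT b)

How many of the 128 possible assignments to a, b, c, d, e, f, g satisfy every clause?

Case analysis on d and f:
  d=T, f=T: c free; 3 ways for (a,b,e,g) × 2^1 = 6.
  d=T, f=F: a clause becomes empty — 0.
  d=F, f=T: a clause becomes empty — 0.
  d=F, f=F: remaining (a,b,c,e,g) ∈ {(F,F,F,F,T); (F,F,T,F,T)} — 2.
Total: 6 + 0 + 0 + 2 = 8.

8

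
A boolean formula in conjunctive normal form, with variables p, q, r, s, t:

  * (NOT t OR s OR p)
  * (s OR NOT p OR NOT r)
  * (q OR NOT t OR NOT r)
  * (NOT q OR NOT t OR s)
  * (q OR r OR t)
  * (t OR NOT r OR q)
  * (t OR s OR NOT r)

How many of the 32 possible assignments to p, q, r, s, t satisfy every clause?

Case analysis on t and r:
  t=T, r=T: remaining (p,q,s) ∈ {(F,T,T); (T,T,T)} — 2.
  t=T, r=F: 5 of the 8 assignments to (p,q,s) work.
  t=F, r=T: remaining (p,q,s) ∈ {(F,T,T); (T,T,T)} — 2.
  t=F, r=F: remaining (p,q,s) ∈ {(F,T,F); (F,T,T); (T,T,F); (T,T,T)} — 4.
Total: 2 + 5 + 2 + 4 = 13.

13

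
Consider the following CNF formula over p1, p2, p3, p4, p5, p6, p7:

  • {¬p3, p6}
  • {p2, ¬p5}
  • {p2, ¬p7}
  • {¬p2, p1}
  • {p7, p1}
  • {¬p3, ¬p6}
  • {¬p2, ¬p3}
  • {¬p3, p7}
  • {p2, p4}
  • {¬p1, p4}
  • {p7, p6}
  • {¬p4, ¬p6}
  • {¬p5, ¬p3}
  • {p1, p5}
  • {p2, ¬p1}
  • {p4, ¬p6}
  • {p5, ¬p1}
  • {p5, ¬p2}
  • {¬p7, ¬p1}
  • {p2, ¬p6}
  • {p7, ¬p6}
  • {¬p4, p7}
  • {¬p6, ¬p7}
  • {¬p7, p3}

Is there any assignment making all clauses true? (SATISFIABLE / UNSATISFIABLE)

p7 = True:
  propagation gives p2=True, p1=True; an empty clause results — contradiction.
p7 = False:
  propagation gives p1=True, p3=False, p4=True; an empty clause results — contradiction.
Every branch closes, so no satisfying assignment exists.

UNSATISFIABLE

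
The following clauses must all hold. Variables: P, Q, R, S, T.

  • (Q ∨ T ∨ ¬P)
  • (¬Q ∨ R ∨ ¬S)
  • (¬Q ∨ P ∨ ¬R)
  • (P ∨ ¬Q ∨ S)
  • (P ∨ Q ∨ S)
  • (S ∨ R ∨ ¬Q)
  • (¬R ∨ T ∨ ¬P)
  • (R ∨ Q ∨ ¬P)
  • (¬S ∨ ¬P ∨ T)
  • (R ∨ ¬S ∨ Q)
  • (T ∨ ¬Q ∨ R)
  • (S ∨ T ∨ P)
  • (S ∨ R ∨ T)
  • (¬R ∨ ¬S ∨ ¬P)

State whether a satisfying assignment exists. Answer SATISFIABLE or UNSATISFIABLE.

Branch on P: take P = False.
Set Q = False and propagate.
  then S is forced to True.
  then R is forced to True.
T is now unconstrained; take T = False.
So P = F, Q = F, R = T, S = T, T = F is a satisfying assignment.

SATISFIABLE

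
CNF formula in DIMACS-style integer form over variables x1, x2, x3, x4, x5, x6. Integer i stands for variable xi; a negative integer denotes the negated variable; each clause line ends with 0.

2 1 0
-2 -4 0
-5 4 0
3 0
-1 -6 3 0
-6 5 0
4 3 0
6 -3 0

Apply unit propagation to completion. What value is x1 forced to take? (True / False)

Unit clause (x3) sets x3 = True.
From (x6 | ~x3) and x3 = True: x6 = True.
From (~x6 | x5) and x6 = True: x5 = True.
(x4 | ~x5) with x5 = True leaves only x4, so x4 = True.
From (~x2 | ~x4) and x4 = True: x2 = False.
From (x1 | x2) and x2 = False: x1 = True.

True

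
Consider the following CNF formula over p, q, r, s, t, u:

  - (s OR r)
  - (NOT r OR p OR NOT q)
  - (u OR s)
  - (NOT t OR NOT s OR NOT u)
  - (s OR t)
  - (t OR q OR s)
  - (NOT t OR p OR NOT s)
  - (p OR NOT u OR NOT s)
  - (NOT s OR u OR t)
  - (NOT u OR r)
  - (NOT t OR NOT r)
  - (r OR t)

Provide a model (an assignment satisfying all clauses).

p=True, q=False, r=True, s=True, t=False, u=True

Check each clause:
  1. (s OR r) — r is true.
  2. (NOT r OR NOT q OR p) — p is true.
  3. (s OR u) — s is true.
  4. (NOT s OR NOT t OR NOT u) — NOT t is true.
  5. (s OR t) — s is true.
  6. (s OR t OR q) — s is true.
  7. (NOT s OR p OR NOT t) — p is true.
  8. (NOT s OR NOT u OR p) — p is true.
  9. (t OR u OR NOT s) — u is true.
  10. (r OR NOT u) — r is true.
  11. (NOT r OR NOT t) — NOT t is true.
  12. (t OR r) — r is true.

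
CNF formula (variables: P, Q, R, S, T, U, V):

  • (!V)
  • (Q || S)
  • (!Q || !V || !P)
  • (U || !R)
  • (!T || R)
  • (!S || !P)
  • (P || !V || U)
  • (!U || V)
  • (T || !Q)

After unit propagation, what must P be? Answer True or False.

False

(!V) stands alone — V = False.
(!U || V) with V = False leaves only !U, so U = False.
(!R || U): since U = False, the clause reduces to (!R). R = False.
(!T || R) with R = False leaves only !T, so T = False.
(T || !Q) with T = False leaves only !Q, so Q = False.
(S || Q) with Q = False leaves only S, so S = True.
(!P || !S): since S = True, the clause reduces to (!P). P = False.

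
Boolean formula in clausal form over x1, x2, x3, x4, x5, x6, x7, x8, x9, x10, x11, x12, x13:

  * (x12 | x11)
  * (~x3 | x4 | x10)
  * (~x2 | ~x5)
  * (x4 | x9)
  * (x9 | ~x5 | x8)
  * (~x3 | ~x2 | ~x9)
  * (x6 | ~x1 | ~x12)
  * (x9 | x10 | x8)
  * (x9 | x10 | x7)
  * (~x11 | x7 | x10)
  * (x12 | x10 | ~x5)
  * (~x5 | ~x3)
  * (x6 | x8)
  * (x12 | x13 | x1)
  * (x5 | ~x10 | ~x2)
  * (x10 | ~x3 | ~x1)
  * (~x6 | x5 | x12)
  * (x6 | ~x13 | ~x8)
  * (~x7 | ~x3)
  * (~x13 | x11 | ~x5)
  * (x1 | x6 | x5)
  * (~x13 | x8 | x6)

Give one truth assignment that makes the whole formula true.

x1=T, x2=F, x3=F, x4=T, x5=F, x6=T, x7=F, x8=F, x9=T, x10=F, x11=F, x12=T, x13=F

x2 occurs only negated in the remaining clauses — set x2 = False.
Pure literal: x3 appears only negated; assign x3 = False.
Set x1 = True and propagate.
Try x4 = True.
For the remaining variables, x5 = False, x6 = True, x7 = False, x8 = False, x9 = True, x10 = False, x11 = False, x12 = True, x13 = False works.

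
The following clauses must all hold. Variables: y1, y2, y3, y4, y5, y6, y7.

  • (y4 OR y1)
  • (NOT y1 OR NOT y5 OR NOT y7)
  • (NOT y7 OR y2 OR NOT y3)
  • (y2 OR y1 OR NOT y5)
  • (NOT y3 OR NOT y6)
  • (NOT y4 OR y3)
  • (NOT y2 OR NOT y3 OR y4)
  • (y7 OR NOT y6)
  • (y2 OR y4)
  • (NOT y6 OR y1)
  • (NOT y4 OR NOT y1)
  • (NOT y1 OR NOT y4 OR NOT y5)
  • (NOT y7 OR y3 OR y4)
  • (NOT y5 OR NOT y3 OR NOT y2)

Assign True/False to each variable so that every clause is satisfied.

y1 = 0, y2 = 1, y3 = 1, y4 = 1, y5 = 0, y6 = 0, y7 = 1

y5 occurs only negated in the remaining clauses — set y5 = False.
Pure literal: y6 appears only negated; assign y6 = False.
Try y1 = False.
  then y4 is forced to True.
  then y3 is forced to True.
Branch on y2: take y2 = True.
y7 is now unconstrained; take y7 = True.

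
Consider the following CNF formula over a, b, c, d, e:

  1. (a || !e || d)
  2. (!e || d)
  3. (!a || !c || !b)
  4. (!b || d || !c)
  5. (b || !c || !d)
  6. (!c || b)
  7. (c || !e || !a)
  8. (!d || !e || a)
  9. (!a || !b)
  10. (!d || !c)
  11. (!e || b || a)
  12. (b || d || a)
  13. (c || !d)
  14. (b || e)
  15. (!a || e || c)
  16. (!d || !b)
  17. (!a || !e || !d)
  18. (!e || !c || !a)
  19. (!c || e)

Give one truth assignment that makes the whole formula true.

a=False  b=True  c=False  d=False  e=False

Branch on a: take a = False.
Branch on b: take b = True.
  then d is forced to False.
  then e is forced to False.
  then c is forced to False.
Every clause has at least one true literal under this assignment.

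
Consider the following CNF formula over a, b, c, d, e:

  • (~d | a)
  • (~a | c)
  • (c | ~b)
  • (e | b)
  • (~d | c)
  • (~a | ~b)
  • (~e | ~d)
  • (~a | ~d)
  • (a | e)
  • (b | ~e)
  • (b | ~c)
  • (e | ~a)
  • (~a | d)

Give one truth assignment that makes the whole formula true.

Try a = False.
  then d is forced to False.
  then e is forced to True.
  then b is forced to True.
  then c is forced to True.
Every clause has at least one true literal under this assignment.

a=False, b=True, c=True, d=False, e=True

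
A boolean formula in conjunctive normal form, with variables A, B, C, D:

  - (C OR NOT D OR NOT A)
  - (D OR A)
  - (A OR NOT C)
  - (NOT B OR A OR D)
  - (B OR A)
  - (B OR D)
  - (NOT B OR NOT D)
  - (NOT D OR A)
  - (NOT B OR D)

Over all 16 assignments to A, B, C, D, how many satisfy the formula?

Satisfying assignments:
  A=T B=F C=T D=T
Count: 1.

1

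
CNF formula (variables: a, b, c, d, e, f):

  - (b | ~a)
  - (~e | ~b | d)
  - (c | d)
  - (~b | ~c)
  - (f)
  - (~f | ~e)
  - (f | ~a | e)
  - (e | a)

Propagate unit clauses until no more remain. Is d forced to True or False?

Unit clause (f) sets f = True.
(~f | ~e) with f = True leaves only ~e, so e = False.
(e | a) with e = False leaves only a, so a = True.
From (b | ~a) and a = True: b = True.
(~b | ~c): since b = True, the clause reduces to (~c). c = False.
From (c | d) and c = False: d = True.

True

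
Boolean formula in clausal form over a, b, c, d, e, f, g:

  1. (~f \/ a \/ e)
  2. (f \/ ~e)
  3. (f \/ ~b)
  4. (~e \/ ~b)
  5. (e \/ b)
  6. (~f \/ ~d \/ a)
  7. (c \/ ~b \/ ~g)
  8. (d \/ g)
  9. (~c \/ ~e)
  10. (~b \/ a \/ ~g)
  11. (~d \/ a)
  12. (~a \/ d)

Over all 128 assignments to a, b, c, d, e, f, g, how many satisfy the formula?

Satisfying assignments:
  a=F b=F c=F d=F e=T f=T g=T
  a=T b=F c=F d=T e=T f=T g=F
  a=T b=F c=F d=T e=T f=T g=T
  a=T b=T c=F d=T e=F f=T g=F
  a=T b=T c=T d=T e=F f=T g=F
  a=T b=T c=T d=T e=F f=T g=T
That's 6 in total.

6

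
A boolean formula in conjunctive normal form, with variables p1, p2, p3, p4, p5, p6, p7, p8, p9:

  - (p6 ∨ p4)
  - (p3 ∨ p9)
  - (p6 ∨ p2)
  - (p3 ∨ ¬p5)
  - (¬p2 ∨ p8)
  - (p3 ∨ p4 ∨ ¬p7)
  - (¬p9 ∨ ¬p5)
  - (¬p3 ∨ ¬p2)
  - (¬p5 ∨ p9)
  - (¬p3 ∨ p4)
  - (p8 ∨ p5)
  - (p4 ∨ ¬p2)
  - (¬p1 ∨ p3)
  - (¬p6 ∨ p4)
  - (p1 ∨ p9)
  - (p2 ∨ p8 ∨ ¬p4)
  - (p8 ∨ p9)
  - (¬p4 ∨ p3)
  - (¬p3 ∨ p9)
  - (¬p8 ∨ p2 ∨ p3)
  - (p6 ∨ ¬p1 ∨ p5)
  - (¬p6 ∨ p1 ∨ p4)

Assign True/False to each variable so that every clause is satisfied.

p1=0, p2=0, p3=1, p4=1, p5=0, p6=1, p7=0, p8=1, p9=1

Check each clause:
  1. (p6 ∨ p4) — p4 is true.
  2. (p9 ∨ p3) — p9 is true.
  3. (p6 ∨ p2) — p6 is true.
  4. (¬p5 ∨ p3) — p3 is true.
  5. (¬p2 ∨ p8) — p8 is true.
  6. (p3 ∨ ¬p7 ∨ p4) — ¬p7 is true.
  7. (¬p9 ∨ ¬p5) — ¬p5 is true.
  8. (¬p2 ∨ ¬p3) — ¬p2 is true.
  9. (p9 ∨ ¬p5) — p9 is true.
  10. (p4 ∨ ¬p3) — p4 is true.
  11. (p8 ∨ p5) — p8 is true.
  12. (p4 ∨ ¬p2) — p4 is true.
  13. (p3 ∨ ¬p1) — p3 is true.
  14. (¬p6 ∨ p4) — p4 is true.
  15. (p9 ∨ p1) — p9 is true.
  16. (p2 ∨ p8 ∨ ¬p4) — p8 is true.
  17. (p8 ∨ p9) — p8 is true.
  18. (p3 ∨ ¬p4) — p3 is true.
  19. (p9 ∨ ¬p3) — p9 is true.
  20. (¬p8 ∨ p3 ∨ p2) — p3 is true.
  21. (¬p1 ∨ p5 ∨ p6) — ¬p1 is true.
  22. (p1 ∨ p4 ∨ ¬p6) — p4 is true.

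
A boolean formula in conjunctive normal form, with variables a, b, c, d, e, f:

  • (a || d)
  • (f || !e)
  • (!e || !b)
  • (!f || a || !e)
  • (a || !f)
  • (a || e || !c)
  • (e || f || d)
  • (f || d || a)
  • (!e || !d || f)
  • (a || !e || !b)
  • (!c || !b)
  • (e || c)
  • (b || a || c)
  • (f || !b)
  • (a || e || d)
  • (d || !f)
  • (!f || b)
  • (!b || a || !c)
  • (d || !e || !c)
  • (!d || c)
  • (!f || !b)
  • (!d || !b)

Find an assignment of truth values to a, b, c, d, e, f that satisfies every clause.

Pure literal: a appears only positively; assign a = True.
Set b = False and propagate.
  then f is forced to False.
  then e is forced to False.
  then d is forced to True.
  then c is forced to True.
Check each clause:
  1. (d || a) — a is true.
  2. (!e || f) — !e is true.
  3. (!e || !b) — !e is true.
  4. (a || !f || !e) — a is true.
  5. (a || !f) — a is true.
  6. (a || e || !c) — a is true.
  7. (d || e || f) — d is true.
  8. (a || f || d) — a is true.
  9. (!e || !d || f) — !e is true.
  10. (a || !b || !e) — a is true.
  11. (!c || !b) — !b is true.
  12. (e || c) — c is true.
  13. (a || c || b) — a is true.
  14. (!b || f) — !b is true.
  15. (d || a || e) — a is true.
  16. (d || !f) — !f is true.
  17. (!f || b) — !f is true.
  18. (!c || a || !b) — a is true.
  19. (!c || d || !e) — !e is true.
  20. (!d || c) — c is true.
  21. (!f || !b) — !f is true.
  22. (!d || !b) — !b is true.

a=T  b=F  c=T  d=T  e=F  f=F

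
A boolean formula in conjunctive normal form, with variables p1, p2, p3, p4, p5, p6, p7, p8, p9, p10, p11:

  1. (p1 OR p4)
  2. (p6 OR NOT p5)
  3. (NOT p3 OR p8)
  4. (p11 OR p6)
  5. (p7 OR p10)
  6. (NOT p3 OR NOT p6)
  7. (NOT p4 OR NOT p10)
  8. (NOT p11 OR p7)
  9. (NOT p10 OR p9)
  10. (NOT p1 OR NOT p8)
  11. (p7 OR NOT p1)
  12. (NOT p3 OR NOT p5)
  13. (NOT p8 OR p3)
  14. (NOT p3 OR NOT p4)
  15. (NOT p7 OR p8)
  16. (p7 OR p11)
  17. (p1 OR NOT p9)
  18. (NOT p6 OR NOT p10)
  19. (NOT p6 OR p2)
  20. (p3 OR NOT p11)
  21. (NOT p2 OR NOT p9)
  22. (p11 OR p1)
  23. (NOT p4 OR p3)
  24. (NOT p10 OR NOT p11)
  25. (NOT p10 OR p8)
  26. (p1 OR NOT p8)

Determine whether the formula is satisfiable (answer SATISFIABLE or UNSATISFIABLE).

UNSATISFIABLE

p3 = True:
  propagation gives p8=True, p6=False, p5=False, p11=True; an empty clause results — contradiction.
p3 = False:
  propagation gives p8=False, p7=False, p10=True; an empty clause results — contradiction.
Every branch closes, so no satisfying assignment exists.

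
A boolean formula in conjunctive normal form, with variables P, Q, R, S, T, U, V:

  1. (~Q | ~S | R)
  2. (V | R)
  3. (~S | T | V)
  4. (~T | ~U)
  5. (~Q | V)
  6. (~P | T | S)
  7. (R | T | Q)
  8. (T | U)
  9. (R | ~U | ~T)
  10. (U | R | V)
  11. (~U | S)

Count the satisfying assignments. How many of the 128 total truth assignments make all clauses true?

22

Split on T, then R.
  T=T, R=T: P, S free; 3 ways for (Q,U,V) × 2^2 = 12.
  T=T, R=F: P free; 3 ways for (Q,S,U,V) × 2^1 = 6.
  T=F, R=T: remaining (P,Q,S,U,V) ∈ {(F,F,T,T,T); (F,T,T,T,T); (T,F,T,T,T); (T,T,T,T,T)} — 4.
  T=F, R=F: a clause becomes empty — 0.
Total: 12 + 6 + 4 + 0 = 22.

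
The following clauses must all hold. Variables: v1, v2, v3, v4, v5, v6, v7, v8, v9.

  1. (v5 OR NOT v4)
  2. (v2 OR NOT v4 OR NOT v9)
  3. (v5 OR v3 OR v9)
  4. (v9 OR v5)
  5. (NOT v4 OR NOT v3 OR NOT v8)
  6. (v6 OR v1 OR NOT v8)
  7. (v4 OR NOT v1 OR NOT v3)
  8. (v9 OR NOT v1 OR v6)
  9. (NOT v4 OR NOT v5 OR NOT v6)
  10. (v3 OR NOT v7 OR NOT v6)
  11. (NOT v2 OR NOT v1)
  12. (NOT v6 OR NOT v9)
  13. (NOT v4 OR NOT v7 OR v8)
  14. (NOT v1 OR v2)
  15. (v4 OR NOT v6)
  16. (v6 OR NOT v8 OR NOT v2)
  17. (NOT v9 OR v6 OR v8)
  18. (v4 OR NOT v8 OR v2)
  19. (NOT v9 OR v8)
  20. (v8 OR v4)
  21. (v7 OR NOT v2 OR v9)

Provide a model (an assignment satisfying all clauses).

Set v1 = False and propagate.
Branch on v2: take v2 = False.
For the remaining variables, v3 = False, v4 = True, v5 = True, v6 = False, v7 = False, v8 = False, v9 = False works.
Every clause has at least one true literal under this assignment.
Check each clause:
  1. (NOT v4 OR v5) — v5 is true.
  2. (NOT v9 OR NOT v4 OR v2) — NOT v9 is true.
  3. (v9 OR v3 OR v5) — v5 is true.
  4. (v9 OR v5) — v5 is true.
  5. (NOT v4 OR NOT v8 OR NOT v3) — NOT v8 is true.
  6. (v1 OR v6 OR NOT v8) — NOT v8 is true.
  7. (NOT v1 OR NOT v3 OR v4) — v4 is true.
  8. (v9 OR NOT v1 OR v6) — NOT v1 is true.
  9. (NOT v5 OR NOT v6 OR NOT v4) — NOT v6 is true.
  10. (NOT v7 OR NOT v6 OR v3) — NOT v7 is true.
  11. (NOT v1 OR NOT v2) — NOT v1 is true.
  12. (NOT v6 OR NOT v9) — NOT v6 is true.
  13. (v8 OR NOT v4 OR NOT v7) — NOT v7 is true.
  14. (NOT v1 OR v2) — NOT v1 is true.
  15. (v4 OR NOT v6) — NOT v6 is true.
  16. (NOT v8 OR NOT v2 OR v6) — NOT v8 is true.
  17. (v6 OR v8 OR NOT v9) — NOT v9 is true.
  18. (v4 OR NOT v8 OR v2) — NOT v8 is true.
  19. (v8 OR NOT v9) — NOT v9 is true.
  20. (v4 OR v8) — v4 is true.
  21. (v9 OR v7 OR NOT v2) — NOT v2 is true.

v1 = F  v2 = F  v3 = F  v4 = T  v5 = T  v6 = F  v7 = F  v8 = F  v9 = F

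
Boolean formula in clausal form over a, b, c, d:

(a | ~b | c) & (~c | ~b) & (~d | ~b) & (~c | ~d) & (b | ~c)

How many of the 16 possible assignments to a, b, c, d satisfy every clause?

Satisfying assignments:
  a=0 b=0 c=0 d=0
  a=0 b=0 c=0 d=1
  a=1 b=0 c=0 d=0
  a=1 b=0 c=0 d=1
  a=1 b=1 c=0 d=0
That's 5 in total.

5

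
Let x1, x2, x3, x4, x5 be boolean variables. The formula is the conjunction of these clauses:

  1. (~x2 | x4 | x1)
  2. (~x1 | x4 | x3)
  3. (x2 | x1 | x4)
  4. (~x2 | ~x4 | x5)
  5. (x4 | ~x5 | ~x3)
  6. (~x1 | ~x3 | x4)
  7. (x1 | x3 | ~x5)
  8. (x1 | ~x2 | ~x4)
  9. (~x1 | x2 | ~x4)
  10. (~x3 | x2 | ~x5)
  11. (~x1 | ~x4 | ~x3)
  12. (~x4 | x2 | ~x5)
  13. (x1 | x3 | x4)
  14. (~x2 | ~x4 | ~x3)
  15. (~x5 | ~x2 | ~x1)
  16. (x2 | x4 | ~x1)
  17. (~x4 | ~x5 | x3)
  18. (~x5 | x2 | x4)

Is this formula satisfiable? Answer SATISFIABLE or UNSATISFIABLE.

SATISFIABLE

Set x1 = False and propagate.
Branch on x2: take x2 = False.
  then x4 is forced to True.
  then x5 is forced to False.
x3 is now unconstrained; take x3 = True.
Every clause has at least one true literal under this assignment.
So x1 = F, x2 = F, x3 = T, x4 = T, x5 = F is a satisfying assignment.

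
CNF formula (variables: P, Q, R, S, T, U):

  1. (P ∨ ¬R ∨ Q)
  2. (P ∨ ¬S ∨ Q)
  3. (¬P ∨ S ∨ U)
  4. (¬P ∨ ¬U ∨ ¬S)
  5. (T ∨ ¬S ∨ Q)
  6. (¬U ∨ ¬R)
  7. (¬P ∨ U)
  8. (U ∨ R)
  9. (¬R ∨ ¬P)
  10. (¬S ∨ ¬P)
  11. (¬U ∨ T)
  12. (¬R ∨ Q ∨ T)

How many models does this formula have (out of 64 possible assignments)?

9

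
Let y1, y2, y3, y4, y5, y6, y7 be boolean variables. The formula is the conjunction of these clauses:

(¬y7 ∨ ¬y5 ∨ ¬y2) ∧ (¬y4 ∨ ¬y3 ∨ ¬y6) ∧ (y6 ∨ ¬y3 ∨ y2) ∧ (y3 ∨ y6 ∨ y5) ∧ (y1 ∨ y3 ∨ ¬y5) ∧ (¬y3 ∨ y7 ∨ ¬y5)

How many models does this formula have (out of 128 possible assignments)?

46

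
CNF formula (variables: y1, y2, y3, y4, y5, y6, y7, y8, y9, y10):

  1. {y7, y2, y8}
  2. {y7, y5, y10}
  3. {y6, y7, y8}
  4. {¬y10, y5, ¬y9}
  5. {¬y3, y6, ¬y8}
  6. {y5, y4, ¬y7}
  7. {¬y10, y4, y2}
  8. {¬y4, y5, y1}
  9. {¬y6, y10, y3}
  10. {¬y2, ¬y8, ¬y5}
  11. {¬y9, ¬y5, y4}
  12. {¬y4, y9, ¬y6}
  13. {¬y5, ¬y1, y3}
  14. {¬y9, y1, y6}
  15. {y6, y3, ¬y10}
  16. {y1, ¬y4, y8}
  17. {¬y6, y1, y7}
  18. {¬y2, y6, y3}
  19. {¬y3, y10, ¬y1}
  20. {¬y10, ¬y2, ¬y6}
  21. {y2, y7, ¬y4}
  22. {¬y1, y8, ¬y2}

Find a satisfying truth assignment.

y1=T  y2=F  y3=T  y4=T  y5=T  y6=F  y7=T  y8=F  y9=T  y10=T

Branch on y1: take y1 = True.
Set y2 = False and propagate.
Set y3 = True and propagate.
  then y10 is forced to True.
  then y4 is forced to True.
  then y7 is forced to True.
For the remaining variables, y5 = True, y6 = False, y8 = False, y9 = True works.
Every clause has at least one true literal under this assignment.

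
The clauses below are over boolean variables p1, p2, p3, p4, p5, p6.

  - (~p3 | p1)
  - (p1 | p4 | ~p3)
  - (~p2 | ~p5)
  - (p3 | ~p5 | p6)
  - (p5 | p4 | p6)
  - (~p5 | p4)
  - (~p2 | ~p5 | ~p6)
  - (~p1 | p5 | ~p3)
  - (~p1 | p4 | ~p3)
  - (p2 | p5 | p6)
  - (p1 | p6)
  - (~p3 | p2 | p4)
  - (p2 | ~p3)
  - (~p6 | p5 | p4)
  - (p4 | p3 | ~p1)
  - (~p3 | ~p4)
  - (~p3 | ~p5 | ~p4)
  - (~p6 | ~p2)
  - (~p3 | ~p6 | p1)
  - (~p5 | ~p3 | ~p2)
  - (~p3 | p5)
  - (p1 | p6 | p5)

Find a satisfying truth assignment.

p1=True, p2=True, p3=False, p4=True, p5=False, p6=False

Check each clause:
  1. (p1 | ~p3) — p1 is true.
  2. (p4 | ~p3 | p1) — p1 is true.
  3. (~p5 | ~p2) — ~p5 is true.
  4. (p3 | p6 | ~p5) — ~p5 is true.
  5. (p4 | p5 | p6) — p4 is true.
  6. (~p5 | p4) — ~p5 is true.
  7. (~p5 | ~p6 | ~p2) — ~p6 is true.
  8. (p5 | ~p3 | ~p1) — ~p3 is true.
  9. (p4 | ~p1 | ~p3) — p4 is true.
  10. (p5 | p6 | p2) — p2 is true.
  11. (p1 | p6) — p1 is true.
  12. (p2 | ~p3 | p4) — p2 is true.
  13. (~p3 | p2) — p2 is true.
  14. (~p6 | p4 | p5) — ~p6 is true.
  15. (p3 | ~p1 | p4) — p4 is true.
  16. (~p4 | ~p3) — ~p3 is true.
  17. (~p4 | ~p3 | ~p5) — ~p5 is true.
  18. (~p2 | ~p6) — ~p6 is true.
  19. (p1 | ~p3 | ~p6) — p1 is true.
  20. (~p5 | ~p2 | ~p3) — ~p5 is true.
  21. (p5 | ~p3) — ~p3 is true.
  22. (p1 | p5 | p6) — p1 is true.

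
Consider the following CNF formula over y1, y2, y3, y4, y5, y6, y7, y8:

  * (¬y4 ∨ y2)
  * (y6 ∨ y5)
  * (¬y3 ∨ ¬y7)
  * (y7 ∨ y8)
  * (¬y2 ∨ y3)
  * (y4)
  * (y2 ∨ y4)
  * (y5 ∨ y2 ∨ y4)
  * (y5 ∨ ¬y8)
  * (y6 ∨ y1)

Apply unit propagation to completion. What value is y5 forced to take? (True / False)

Unit clause (y4) sets y4 = True.
In (y2 ∨ ¬y4), ¬y4 is now false; y2 must hold, so y2 = True.
In (¬y2 ∨ y3), ¬y2 is now false; y3 must hold, so y3 = True.
From (¬y7 ∨ ¬y3) and y3 = True: y7 = False.
In (y7 ∨ y8), y7 is now false; y8 must hold, so y8 = True.
In (¬y8 ∨ y5), ¬y8 is now false; y5 must hold, so y5 = True.

True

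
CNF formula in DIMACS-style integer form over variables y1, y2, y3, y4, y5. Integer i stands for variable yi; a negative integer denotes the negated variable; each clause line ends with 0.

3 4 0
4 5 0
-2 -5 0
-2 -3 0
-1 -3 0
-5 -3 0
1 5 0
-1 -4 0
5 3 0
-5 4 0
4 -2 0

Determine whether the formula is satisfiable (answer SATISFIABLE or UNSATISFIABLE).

y2 occurs only negated in the remaining clauses — set y2 = False.
Set y1 = False and propagate.
  then y5 is forced to True.
  then y3 is forced to False.
  then y4 is forced to True.
Every clause has at least one true literal under this assignment.
So y1=False, y2=False, y3=False, y4=True, y5=True is a satisfying assignment.

SATISFIABLE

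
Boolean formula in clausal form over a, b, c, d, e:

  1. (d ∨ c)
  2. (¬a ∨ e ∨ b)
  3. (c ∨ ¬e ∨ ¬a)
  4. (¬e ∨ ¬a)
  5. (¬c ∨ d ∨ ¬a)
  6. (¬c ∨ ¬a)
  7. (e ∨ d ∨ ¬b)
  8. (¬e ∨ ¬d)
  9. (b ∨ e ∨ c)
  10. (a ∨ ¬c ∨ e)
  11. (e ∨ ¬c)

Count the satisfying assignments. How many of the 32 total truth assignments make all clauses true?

4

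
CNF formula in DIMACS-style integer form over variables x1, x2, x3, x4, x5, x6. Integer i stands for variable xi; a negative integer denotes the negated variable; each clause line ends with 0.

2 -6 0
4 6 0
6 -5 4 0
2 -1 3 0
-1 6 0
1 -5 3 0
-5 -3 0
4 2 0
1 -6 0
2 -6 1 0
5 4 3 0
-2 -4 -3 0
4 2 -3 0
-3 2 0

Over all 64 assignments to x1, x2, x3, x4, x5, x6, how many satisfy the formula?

6

The models are:
  x1=0 x2=0 x3=0 x4=1 x5=0 x6=0
  x1=0 x2=1 x3=0 x4=1 x5=0 x6=0
  x1=1 x2=1 x3=0 x4=0 x5=1 x6=1
  x1=1 x2=1 x3=0 x4=1 x5=0 x6=1
  x1=1 x2=1 x3=0 x4=1 x5=1 x6=1
  x1=1 x2=1 x3=1 x4=0 x5=0 x6=1
That's 6 in total.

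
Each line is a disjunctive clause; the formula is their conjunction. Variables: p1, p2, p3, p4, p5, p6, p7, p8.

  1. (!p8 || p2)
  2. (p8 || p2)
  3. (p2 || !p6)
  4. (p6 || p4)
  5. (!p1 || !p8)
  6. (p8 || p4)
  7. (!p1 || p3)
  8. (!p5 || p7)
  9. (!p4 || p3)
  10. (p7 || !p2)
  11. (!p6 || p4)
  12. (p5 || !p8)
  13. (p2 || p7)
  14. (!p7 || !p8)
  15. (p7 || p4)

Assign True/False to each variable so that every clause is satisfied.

p1=1  p2=1  p3=1  p4=1  p5=1  p6=1  p7=1  p8=0

Check each clause:
  1. (!p8 || p2) — !p8 is true.
  2. (p8 || p2) — p2 is true.
  3. (!p6 || p2) — p2 is true.
  4. (p4 || p6) — p4 is true.
  5. (!p1 || !p8) — !p8 is true.
  6. (p8 || p4) — p4 is true.
  7. (!p1 || p3) — p3 is true.
  8. (!p5 || p7) — p7 is true.
  9. (!p4 || p3) — p3 is true.
  10. (p7 || !p2) — p7 is true.
  11. (p4 || !p6) — p4 is true.
  12. (!p8 || p5) — !p8 is true.
  13. (p7 || p2) — p2 is true.
  14. (!p7 || !p8) — !p8 is true.
  15. (p4 || p7) — p4 is true.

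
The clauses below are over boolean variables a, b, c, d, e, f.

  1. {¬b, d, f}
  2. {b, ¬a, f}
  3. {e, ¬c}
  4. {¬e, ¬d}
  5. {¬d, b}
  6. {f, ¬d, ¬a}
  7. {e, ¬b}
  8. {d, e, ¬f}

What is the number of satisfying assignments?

11

Case analysis on d and b:
  d=1, b=1: a clause becomes empty — 0.
  d=1, b=0: a clause becomes empty — 0.
  d=0, b=1: remaining (a,c,e,f) ∈ {(0,0,1,1); (0,1,1,1); (1,0,1,1); (1,1,1,1)} — 4.
  d=0, b=0: 7 of the 16 assignments to (a,c,e,f) work.
Total: 0 + 0 + 4 + 7 = 11.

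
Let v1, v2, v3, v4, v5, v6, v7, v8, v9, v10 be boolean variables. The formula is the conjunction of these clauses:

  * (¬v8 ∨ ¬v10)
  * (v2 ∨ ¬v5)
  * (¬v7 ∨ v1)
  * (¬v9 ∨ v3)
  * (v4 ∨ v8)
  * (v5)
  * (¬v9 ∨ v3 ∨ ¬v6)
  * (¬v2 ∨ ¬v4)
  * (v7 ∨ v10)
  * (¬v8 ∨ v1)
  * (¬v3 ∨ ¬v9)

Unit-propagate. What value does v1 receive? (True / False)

True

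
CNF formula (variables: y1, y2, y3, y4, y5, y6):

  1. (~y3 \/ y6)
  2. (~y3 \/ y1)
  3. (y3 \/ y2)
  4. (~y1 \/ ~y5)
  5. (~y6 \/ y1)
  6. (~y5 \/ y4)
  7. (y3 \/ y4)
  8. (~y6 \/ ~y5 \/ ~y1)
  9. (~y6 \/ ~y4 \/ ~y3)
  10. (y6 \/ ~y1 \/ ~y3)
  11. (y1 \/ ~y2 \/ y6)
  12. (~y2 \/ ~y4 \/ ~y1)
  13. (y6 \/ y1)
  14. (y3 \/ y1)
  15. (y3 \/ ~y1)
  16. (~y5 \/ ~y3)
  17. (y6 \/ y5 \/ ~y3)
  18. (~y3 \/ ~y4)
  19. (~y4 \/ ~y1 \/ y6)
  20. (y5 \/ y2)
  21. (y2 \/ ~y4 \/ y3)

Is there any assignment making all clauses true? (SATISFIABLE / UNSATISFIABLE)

SATISFIABLE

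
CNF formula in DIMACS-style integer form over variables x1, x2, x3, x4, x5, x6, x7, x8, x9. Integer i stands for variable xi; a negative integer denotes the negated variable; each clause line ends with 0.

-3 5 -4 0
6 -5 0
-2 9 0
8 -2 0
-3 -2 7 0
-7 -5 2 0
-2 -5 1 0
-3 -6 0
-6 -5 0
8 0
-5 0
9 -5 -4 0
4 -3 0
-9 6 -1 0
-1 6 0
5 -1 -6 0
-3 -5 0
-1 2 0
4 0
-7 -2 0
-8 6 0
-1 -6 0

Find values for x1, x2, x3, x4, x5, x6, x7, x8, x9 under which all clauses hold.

Unit propagation: (x8) forces x8 = True.
Unit propagation: (!x5) forces x5 = False.
Unit propagation: (x4) forces x4 = True.
(!x3) is a unit clause, so x3 = False.
Unit propagation: (x6) forces x6 = True.
The clause (!x1) is unit: x1 must be False.
x2 occurs only negated in the remaining clauses — set x2 = False.
Pure literal: x7 appears only negated; assign x7 = False.
x9 is now unconstrained; take x9 = True.
Check each clause:
  1. (!x4 || !x3 || x5) — !x3 is true.
  2. (x6 || !x5) — !x5 is true.
  3. (!x2 || x9) — x9 is true.
  4. (x8 || !x2) — x8 is true.
  5. (!x3 || x7 || !x2) — !x3 is true.
  6. (x2 || !x5 || !x7) — !x7 is true.
  7. (x1 || !x5 || !x2) — !x5 is true.
  8. (!x3 || !x6) — !x3 is true.
  9. (!x5 || !x6) — !x5 is true.
  10. (x8) — x8 is true.
  11. (!x5) — !x5 is true.
  12. (!x4 || x9 || !x5) — x9 is true.
  13. (x4 || !x3) — x4 is true.
  14. (!x9 || x6 || !x1) — x6 is true.
  15. (x6 || !x1) — x6 is true.
  16. (!x6 || !x1 || x5) — !x1 is true.
  17. (!x5 || !x3) — !x5 is true.
  18. (!x1 || x2) — !x1 is true.
  19. (x4) — x4 is true.
  20. (!x2 || !x7) — !x7 is true.
  21. (x6 || !x8) — x6 is true.
  22. (!x1 || !x6) — !x1 is true.

x1=0, x2=0, x3=0, x4=1, x5=0, x6=1, x7=0, x8=1, x9=1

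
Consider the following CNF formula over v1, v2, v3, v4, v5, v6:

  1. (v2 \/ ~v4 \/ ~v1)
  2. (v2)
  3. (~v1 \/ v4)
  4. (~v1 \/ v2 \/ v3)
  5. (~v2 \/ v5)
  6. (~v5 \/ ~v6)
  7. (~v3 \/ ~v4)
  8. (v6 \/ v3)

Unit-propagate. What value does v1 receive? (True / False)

(v2) stands alone — v2 = True.
From (~v2 \/ v5) and v2 = True: v5 = True.
In (~v5 \/ ~v6), ~v5 is now false; ~v6 must hold, so v6 = False.
(v3 \/ v6) with v6 = False leaves only v3, so v3 = True.
(~v3 \/ ~v4): since v3 = True, the clause reduces to (~v4). v4 = False.
(~v1 \/ v4) with v4 = False leaves only ~v1, so v1 = False.

False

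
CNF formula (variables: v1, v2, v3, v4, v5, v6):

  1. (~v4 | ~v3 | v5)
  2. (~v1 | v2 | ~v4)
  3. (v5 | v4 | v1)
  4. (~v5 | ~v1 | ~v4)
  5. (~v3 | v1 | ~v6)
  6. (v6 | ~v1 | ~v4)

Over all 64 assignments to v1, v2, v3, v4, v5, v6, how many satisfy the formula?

Case analysis on v1 and v4:
  v1=T, v4=T: remaining (v2,v3,v5,v6) ∈ {(T,F,F,T)} — 1.
  v1=T, v4=F: v2, v3, v5, v6 free → 2^4 = 16.
  v1=F, v4=T: v2 free; 5 ways for (v3,v5,v6) × 2^1 = 10.
  v1=F, v4=F: v2 free; 3 ways for (v3,v5,v6) × 2^1 = 6.
Total: 1 + 16 + 10 + 6 = 33.

33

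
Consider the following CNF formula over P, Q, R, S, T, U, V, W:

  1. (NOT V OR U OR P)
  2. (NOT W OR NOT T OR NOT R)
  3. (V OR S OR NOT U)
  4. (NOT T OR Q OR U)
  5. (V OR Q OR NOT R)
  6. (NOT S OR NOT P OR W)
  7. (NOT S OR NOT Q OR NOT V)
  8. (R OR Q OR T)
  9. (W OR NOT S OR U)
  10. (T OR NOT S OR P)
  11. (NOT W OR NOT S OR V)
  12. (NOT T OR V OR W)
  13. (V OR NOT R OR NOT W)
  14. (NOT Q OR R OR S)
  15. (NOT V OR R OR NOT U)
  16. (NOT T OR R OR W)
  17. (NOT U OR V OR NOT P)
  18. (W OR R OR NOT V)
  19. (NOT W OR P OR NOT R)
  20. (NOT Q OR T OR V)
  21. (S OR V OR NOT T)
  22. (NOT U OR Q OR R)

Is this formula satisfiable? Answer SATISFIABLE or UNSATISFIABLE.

Try P = False.
The remaining clauses are satisfied by Q = False, R = True, S = False, T = False, U = True, V = True, W = False.
So P=F, Q=F, R=T, S=F, T=F, U=T, V=T, W=F is a satisfying assignment.

SATISFIABLE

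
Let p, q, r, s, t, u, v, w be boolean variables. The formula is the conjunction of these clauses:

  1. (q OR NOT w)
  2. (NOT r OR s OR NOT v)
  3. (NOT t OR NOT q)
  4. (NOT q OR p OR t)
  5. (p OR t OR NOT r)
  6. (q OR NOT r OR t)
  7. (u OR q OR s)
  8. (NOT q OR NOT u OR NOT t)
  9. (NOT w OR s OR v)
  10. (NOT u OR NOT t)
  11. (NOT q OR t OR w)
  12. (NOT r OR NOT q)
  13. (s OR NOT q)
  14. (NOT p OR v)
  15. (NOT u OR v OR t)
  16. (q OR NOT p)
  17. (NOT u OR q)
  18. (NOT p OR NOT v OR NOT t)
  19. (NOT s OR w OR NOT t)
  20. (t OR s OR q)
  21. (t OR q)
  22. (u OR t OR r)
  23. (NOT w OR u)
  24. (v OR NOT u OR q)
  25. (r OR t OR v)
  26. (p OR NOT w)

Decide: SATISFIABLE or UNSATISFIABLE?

SATISFIABLE

Set p = True and propagate.
  then v is forced to True.
  then q is forced to True.
  then t is forced to False.
  then w is forced to True.
  then r is forced to False.
  then s is forced to True.
  then u is forced to True.
Every clause has at least one true literal under this assignment.
So p=True, q=True, r=False, s=True, t=False, u=True, v=True, w=True is a satisfying assignment.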